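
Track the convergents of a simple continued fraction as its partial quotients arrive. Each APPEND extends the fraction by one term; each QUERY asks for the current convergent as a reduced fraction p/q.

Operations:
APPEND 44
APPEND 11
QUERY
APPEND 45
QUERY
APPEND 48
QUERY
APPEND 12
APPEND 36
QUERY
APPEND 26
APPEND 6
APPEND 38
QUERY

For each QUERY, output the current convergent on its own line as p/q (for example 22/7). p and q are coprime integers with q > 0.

485/11
21869/496
1050197/23819
455522585/10331483
2732382278677/61971814332

APPEND 44: p_0 = 44·1 + 0 = 44, q_0 = 44·0 + 1 = 1 → 44/1
APPEND 11: p_1 = 11·44 + 1 = 485, q_1 = 11·1 + 0 = 11 → 485/11
APPEND 45: p_2 = 45·485 + 44 = 21869, q_2 = 45·11 + 1 = 496 → 21869/496
APPEND 48: p_3 = 48·21869 + 485 = 1050197, q_3 = 48·496 + 11 = 23819 → 1050197/23819
APPEND 12: p_4 = 12·1050197 + 21869 = 12624233, q_4 = 12·23819 + 496 = 286324 → 12624233/286324
APPEND 36: p_5 = 36·12624233 + 1050197 = 455522585, q_5 = 36·286324 + 23819 = 10331483 → 455522585/10331483
APPEND 26: p_6 = 26·455522585 + 12624233 = 11856211443, q_6 = 26·10331483 + 286324 = 268904882 → 11856211443/268904882
APPEND 6: p_7 = 6·11856211443 + 455522585 = 71592791243, q_7 = 6·268904882 + 10331483 = 1623760775 → 71592791243/1623760775
APPEND 38: p_8 = 38·71592791243 + 11856211443 = 2732382278677, q_8 = 38·1623760775 + 268904882 = 61971814332 → 2732382278677/61971814332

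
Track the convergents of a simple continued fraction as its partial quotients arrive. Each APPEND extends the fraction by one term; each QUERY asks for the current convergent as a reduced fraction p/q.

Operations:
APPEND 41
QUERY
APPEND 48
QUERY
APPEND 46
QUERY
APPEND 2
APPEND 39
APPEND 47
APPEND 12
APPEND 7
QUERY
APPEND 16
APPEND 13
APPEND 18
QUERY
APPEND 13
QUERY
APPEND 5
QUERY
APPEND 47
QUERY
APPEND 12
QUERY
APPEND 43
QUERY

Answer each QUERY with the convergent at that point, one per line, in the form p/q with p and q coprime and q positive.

41/1
1969/48
90615/2209
28971546667/706264376
110415696977506/2691698659473
1441512286376745/35140988057564
7317977128861231/178396638947293
345386437342854602/8419783018580335
4151955225243116455/101215792861911313
178879461122796862167/4360698876080766794

APPEND 41: p_0 = 41·1 + 0 = 41, q_0 = 41·0 + 1 = 1 → 41/1
APPEND 48: p_1 = 48·41 + 1 = 1969, q_1 = 48·1 + 0 = 48 → 1969/48
APPEND 46: p_2 = 46·1969 + 41 = 90615, q_2 = 46·48 + 1 = 2209 → 90615/2209
APPEND 2: p_3 = 2·90615 + 1969 = 183199, q_3 = 2·2209 + 48 = 4466 → 183199/4466
APPEND 39: p_4 = 39·183199 + 90615 = 7235376, q_4 = 39·4466 + 2209 = 176383 → 7235376/176383
APPEND 47: p_5 = 47·7235376 + 183199 = 340245871, q_5 = 47·176383 + 4466 = 8294467 → 340245871/8294467
APPEND 12: p_6 = 12·340245871 + 7235376 = 4090185828, q_6 = 12·8294467 + 176383 = 99709987 → 4090185828/99709987
APPEND 7: p_7 = 7·4090185828 + 340245871 = 28971546667, q_7 = 7·99709987 + 8294467 = 706264376 → 28971546667/706264376
APPEND 16: p_8 = 16·28971546667 + 4090185828 = 467634932500, q_8 = 16·706264376 + 99709987 = 11399940003 → 467634932500/11399940003
APPEND 13: p_9 = 13·467634932500 + 28971546667 = 6108225669167, q_9 = 13·11399940003 + 706264376 = 148905484415 → 6108225669167/148905484415
APPEND 18: p_10 = 18·6108225669167 + 467634932500 = 110415696977506, q_10 = 18·148905484415 + 11399940003 = 2691698659473 → 110415696977506/2691698659473
APPEND 13: p_11 = 13·110415696977506 + 6108225669167 = 1441512286376745, q_11 = 13·2691698659473 + 148905484415 = 35140988057564 → 1441512286376745/35140988057564
APPEND 5: p_12 = 5·1441512286376745 + 110415696977506 = 7317977128861231, q_12 = 5·35140988057564 + 2691698659473 = 178396638947293 → 7317977128861231/178396638947293
APPEND 47: p_13 = 47·7317977128861231 + 1441512286376745 = 345386437342854602, q_13 = 47·178396638947293 + 35140988057564 = 8419783018580335 → 345386437342854602/8419783018580335
APPEND 12: p_14 = 12·345386437342854602 + 7317977128861231 = 4151955225243116455, q_14 = 12·8419783018580335 + 178396638947293 = 101215792861911313 → 4151955225243116455/101215792861911313
APPEND 43: p_15 = 43·4151955225243116455 + 345386437342854602 = 178879461122796862167, q_15 = 43·101215792861911313 + 8419783018580335 = 4360698876080766794 → 178879461122796862167/4360698876080766794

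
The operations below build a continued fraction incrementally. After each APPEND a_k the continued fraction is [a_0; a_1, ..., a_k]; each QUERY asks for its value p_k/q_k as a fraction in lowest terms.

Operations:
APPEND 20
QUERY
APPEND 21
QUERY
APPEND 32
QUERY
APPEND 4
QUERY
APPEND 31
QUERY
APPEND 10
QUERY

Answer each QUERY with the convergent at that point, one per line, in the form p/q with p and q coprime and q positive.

20/1
421/21
13492/673
54389/2713
1699551/84776
17049899/850473

APPEND 20: p_0 = 20·1 + 0 = 20, q_0 = 20·0 + 1 = 1 → 20/1
APPEND 21: p_1 = 21·20 + 1 = 421, q_1 = 21·1 + 0 = 21 → 421/21
APPEND 32: p_2 = 32·421 + 20 = 13492, q_2 = 32·21 + 1 = 673 → 13492/673
APPEND 4: p_3 = 4·13492 + 421 = 54389, q_3 = 4·673 + 21 = 2713 → 54389/2713
APPEND 31: p_4 = 31·54389 + 13492 = 1699551, q_4 = 31·2713 + 673 = 84776 → 1699551/84776
APPEND 10: p_5 = 10·1699551 + 54389 = 17049899, q_5 = 10·84776 + 2713 = 850473 → 17049899/850473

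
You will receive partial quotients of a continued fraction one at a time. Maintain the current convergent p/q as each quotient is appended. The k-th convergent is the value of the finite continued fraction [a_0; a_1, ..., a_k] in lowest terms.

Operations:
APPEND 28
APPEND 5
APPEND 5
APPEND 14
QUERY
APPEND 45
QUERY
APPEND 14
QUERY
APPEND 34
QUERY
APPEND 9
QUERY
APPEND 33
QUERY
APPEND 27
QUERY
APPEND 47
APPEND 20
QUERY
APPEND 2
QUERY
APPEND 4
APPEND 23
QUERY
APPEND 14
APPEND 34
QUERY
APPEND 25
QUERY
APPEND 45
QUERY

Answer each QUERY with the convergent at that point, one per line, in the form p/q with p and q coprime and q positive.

10403/369
468868/16631
6574555/233203
224003738/7945533
2022608197/71743000
66970074239/2375464533
1810214612650/64209285391
1704751351988430/60468446843591
3494649760845649/123957105565092
364211708854379247/12918785094956149
174262219036981515703/6181174583843617679
4361670123198894573059/154710783884288932020
196449417762987237303358/6968166449376845558579

APPEND 28: p_0 = 28·1 + 0 = 28, q_0 = 28·0 + 1 = 1 → 28/1
APPEND 5: p_1 = 5·28 + 1 = 141, q_1 = 5·1 + 0 = 5 → 141/5
APPEND 5: p_2 = 5·141 + 28 = 733, q_2 = 5·5 + 1 = 26 → 733/26
APPEND 14: p_3 = 14·733 + 141 = 10403, q_3 = 14·26 + 5 = 369 → 10403/369
APPEND 45: p_4 = 45·10403 + 733 = 468868, q_4 = 45·369 + 26 = 16631 → 468868/16631
APPEND 14: p_5 = 14·468868 + 10403 = 6574555, q_5 = 14·16631 + 369 = 233203 → 6574555/233203
APPEND 34: p_6 = 34·6574555 + 468868 = 224003738, q_6 = 34·233203 + 16631 = 7945533 → 224003738/7945533
APPEND 9: p_7 = 9·224003738 + 6574555 = 2022608197, q_7 = 9·7945533 + 233203 = 71743000 → 2022608197/71743000
APPEND 33: p_8 = 33·2022608197 + 224003738 = 66970074239, q_8 = 33·71743000 + 7945533 = 2375464533 → 66970074239/2375464533
APPEND 27: p_9 = 27·66970074239 + 2022608197 = 1810214612650, q_9 = 27·2375464533 + 71743000 = 64209285391 → 1810214612650/64209285391
APPEND 47: p_10 = 47·1810214612650 + 66970074239 = 85147056868789, q_10 = 47·64209285391 + 2375464533 = 3020211877910 → 85147056868789/3020211877910
APPEND 20: p_11 = 20·85147056868789 + 1810214612650 = 1704751351988430, q_11 = 20·3020211877910 + 64209285391 = 60468446843591 → 1704751351988430/60468446843591
APPEND 2: p_12 = 2·1704751351988430 + 85147056868789 = 3494649760845649, q_12 = 2·60468446843591 + 3020211877910 = 123957105565092 → 3494649760845649/123957105565092
APPEND 4: p_13 = 4·3494649760845649 + 1704751351988430 = 15683350395371026, q_13 = 4·123957105565092 + 60468446843591 = 556296869103959 → 15683350395371026/556296869103959
APPEND 23: p_14 = 23·15683350395371026 + 3494649760845649 = 364211708854379247, q_14 = 23·556296869103959 + 123957105565092 = 12918785094956149 → 364211708854379247/12918785094956149
APPEND 14: p_15 = 14·364211708854379247 + 15683350395371026 = 5114647274356680484, q_15 = 14·12918785094956149 + 556296869103959 = 181419288198490045 → 5114647274356680484/181419288198490045
APPEND 34: p_16 = 34·5114647274356680484 + 364211708854379247 = 174262219036981515703, q_16 = 34·181419288198490045 + 12918785094956149 = 6181174583843617679 → 174262219036981515703/6181174583843617679
APPEND 25: p_17 = 25·174262219036981515703 + 5114647274356680484 = 4361670123198894573059, q_17 = 25·6181174583843617679 + 181419288198490045 = 154710783884288932020 → 4361670123198894573059/154710783884288932020
APPEND 45: p_18 = 45·4361670123198894573059 + 174262219036981515703 = 196449417762987237303358, q_18 = 45·154710783884288932020 + 6181174583843617679 = 6968166449376845558579 → 196449417762987237303358/6968166449376845558579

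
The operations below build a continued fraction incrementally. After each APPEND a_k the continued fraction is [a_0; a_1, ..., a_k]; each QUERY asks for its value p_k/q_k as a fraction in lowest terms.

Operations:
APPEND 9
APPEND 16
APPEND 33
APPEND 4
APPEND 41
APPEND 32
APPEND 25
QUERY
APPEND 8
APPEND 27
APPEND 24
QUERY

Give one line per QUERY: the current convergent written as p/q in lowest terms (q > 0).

APPEND 9: p_0 = 9·1 + 0 = 9, q_0 = 9·0 + 1 = 1 → 9/1
APPEND 16: p_1 = 16·9 + 1 = 145, q_1 = 16·1 + 0 = 16 → 145/16
APPEND 33: p_2 = 33·145 + 9 = 4794, q_2 = 33·16 + 1 = 529 → 4794/529
APPEND 4: p_3 = 4·4794 + 145 = 19321, q_3 = 4·529 + 16 = 2132 → 19321/2132
APPEND 41: p_4 = 41·19321 + 4794 = 796955, q_4 = 41·2132 + 529 = 87941 → 796955/87941
APPEND 32: p_5 = 32·796955 + 19321 = 25521881, q_5 = 32·87941 + 2132 = 2816244 → 25521881/2816244
APPEND 25: p_6 = 25·25521881 + 796955 = 638843980, q_6 = 25·2816244 + 87941 = 70494041 → 638843980/70494041
APPEND 8: p_7 = 8·638843980 + 25521881 = 5136273721, q_7 = 8·70494041 + 2816244 = 566768572 → 5136273721/566768572
APPEND 27: p_8 = 27·5136273721 + 638843980 = 139318234447, q_8 = 27·566768572 + 70494041 = 15373245485 → 139318234447/15373245485
APPEND 24: p_9 = 24·139318234447 + 5136273721 = 3348773900449, q_9 = 24·15373245485 + 566768572 = 369524660212 → 3348773900449/369524660212

638843980/70494041
3348773900449/369524660212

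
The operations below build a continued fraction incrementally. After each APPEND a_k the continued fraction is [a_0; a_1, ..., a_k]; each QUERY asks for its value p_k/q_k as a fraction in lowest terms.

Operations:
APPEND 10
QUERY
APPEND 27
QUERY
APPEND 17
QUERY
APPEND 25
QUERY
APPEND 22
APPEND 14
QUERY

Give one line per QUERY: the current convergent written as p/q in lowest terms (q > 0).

APPEND 10: p_0 = 10·1 + 0 = 10, q_0 = 10·0 + 1 = 1 → 10/1
APPEND 27: p_1 = 27·10 + 1 = 271, q_1 = 27·1 + 0 = 27 → 271/27
APPEND 17: p_2 = 17·271 + 10 = 4617, q_2 = 17·27 + 1 = 460 → 4617/460
APPEND 25: p_3 = 25·4617 + 271 = 115696, q_3 = 25·460 + 27 = 11527 → 115696/11527
APPEND 22: p_4 = 22·115696 + 4617 = 2549929, q_4 = 22·11527 + 460 = 254054 → 2549929/254054
APPEND 14: p_5 = 14·2549929 + 115696 = 35814702, q_5 = 14·254054 + 11527 = 3568283 → 35814702/3568283

10/1
271/27
4617/460
115696/11527
35814702/3568283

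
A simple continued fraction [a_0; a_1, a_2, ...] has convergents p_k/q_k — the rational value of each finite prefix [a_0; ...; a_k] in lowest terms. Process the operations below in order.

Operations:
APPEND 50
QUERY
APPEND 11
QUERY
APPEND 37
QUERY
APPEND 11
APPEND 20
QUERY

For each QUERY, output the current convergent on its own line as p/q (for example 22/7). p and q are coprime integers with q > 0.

APPEND 50: p_0 = 50·1 + 0 = 50, q_0 = 50·0 + 1 = 1 → 50/1
APPEND 11: p_1 = 11·50 + 1 = 551, q_1 = 11·1 + 0 = 11 → 551/11
APPEND 37: p_2 = 37·551 + 50 = 20437, q_2 = 37·11 + 1 = 408 → 20437/408
APPEND 11: p_3 = 11·20437 + 551 = 225358, q_3 = 11·408 + 11 = 4499 → 225358/4499
APPEND 20: p_4 = 20·225358 + 20437 = 4527597, q_4 = 20·4499 + 408 = 90388 → 4527597/90388

50/1
551/11
20437/408
4527597/90388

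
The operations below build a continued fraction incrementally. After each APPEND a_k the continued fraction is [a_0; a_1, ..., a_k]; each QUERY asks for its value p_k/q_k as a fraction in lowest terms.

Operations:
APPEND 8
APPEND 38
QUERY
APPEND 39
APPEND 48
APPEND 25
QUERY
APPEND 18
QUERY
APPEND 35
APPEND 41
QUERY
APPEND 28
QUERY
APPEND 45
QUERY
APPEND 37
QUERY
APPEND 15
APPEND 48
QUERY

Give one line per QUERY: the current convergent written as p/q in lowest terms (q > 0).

APPEND 8: p_0 = 8·1 + 0 = 8, q_0 = 8·0 + 1 = 1 → 8/1
APPEND 38: p_1 = 38·8 + 1 = 305, q_1 = 38·1 + 0 = 38 → 305/38
APPEND 39: p_2 = 39·305 + 8 = 11903, q_2 = 39·38 + 1 = 1483 → 11903/1483
APPEND 48: p_3 = 48·11903 + 305 = 571649, q_3 = 48·1483 + 38 = 71222 → 571649/71222
APPEND 25: p_4 = 25·571649 + 11903 = 14303128, q_4 = 25·71222 + 1483 = 1782033 → 14303128/1782033
APPEND 18: p_5 = 18·14303128 + 571649 = 258027953, q_5 = 18·1782033 + 71222 = 32147816 → 258027953/32147816
APPEND 35: p_6 = 35·258027953 + 14303128 = 9045281483, q_6 = 35·32147816 + 1782033 = 1126955593 → 9045281483/1126955593
APPEND 41: p_7 = 41·9045281483 + 258027953 = 371114568756, q_7 = 41·1126955593 + 32147816 = 46237327129 → 371114568756/46237327129
APPEND 28: p_8 = 28·371114568756 + 9045281483 = 10400253206651, q_8 = 28·46237327129 + 1126955593 = 1295772115205 → 10400253206651/1295772115205
APPEND 45: p_9 = 45·10400253206651 + 371114568756 = 468382508868051, q_9 = 45·1295772115205 + 46237327129 = 58355982511354 → 468382508868051/58355982511354
APPEND 37: p_10 = 37·468382508868051 + 10400253206651 = 17340553081324538, q_10 = 37·58355982511354 + 1295772115205 = 2160467125035303 → 17340553081324538/2160467125035303
APPEND 15: p_11 = 15·17340553081324538 + 468382508868051 = 260576678728736121, q_11 = 15·2160467125035303 + 58355982511354 = 32465362858040899 → 260576678728736121/32465362858040899
APPEND 48: p_12 = 48·260576678728736121 + 17340553081324538 = 12525021132060658346, q_12 = 48·32465362858040899 + 2160467125035303 = 1560497884310998455 → 12525021132060658346/1560497884310998455

305/38
14303128/1782033
258027953/32147816
371114568756/46237327129
10400253206651/1295772115205
468382508868051/58355982511354
17340553081324538/2160467125035303
12525021132060658346/1560497884310998455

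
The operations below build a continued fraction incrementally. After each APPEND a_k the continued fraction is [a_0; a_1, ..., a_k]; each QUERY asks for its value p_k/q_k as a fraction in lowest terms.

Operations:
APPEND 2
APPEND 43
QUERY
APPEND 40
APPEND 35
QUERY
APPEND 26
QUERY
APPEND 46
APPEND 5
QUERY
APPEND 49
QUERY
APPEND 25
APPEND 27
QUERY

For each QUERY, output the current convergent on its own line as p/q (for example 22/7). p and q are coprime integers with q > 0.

APPEND 2: p_0 = 2·1 + 0 = 2, q_0 = 2·0 + 1 = 1 → 2/1
APPEND 43: p_1 = 43·2 + 1 = 87, q_1 = 43·1 + 0 = 43 → 87/43
APPEND 40: p_2 = 40·87 + 2 = 3482, q_2 = 40·43 + 1 = 1721 → 3482/1721
APPEND 35: p_3 = 35·3482 + 87 = 121957, q_3 = 35·1721 + 43 = 60278 → 121957/60278
APPEND 26: p_4 = 26·121957 + 3482 = 3174364, q_4 = 26·60278 + 1721 = 1568949 → 3174364/1568949
APPEND 46: p_5 = 46·3174364 + 121957 = 146142701, q_5 = 46·1568949 + 60278 = 72231932 → 146142701/72231932
APPEND 5: p_6 = 5·146142701 + 3174364 = 733887869, q_6 = 5·72231932 + 1568949 = 362728609 → 733887869/362728609
APPEND 49: p_7 = 49·733887869 + 146142701 = 36106648282, q_7 = 49·362728609 + 72231932 = 17845933773 → 36106648282/17845933773
APPEND 25: p_8 = 25·36106648282 + 733887869 = 903400094919, q_8 = 25·17845933773 + 362728609 = 446511072934 → 903400094919/446511072934
APPEND 27: p_9 = 27·903400094919 + 36106648282 = 24427909211095, q_9 = 27·446511072934 + 17845933773 = 12073644902991 → 24427909211095/12073644902991

87/43
121957/60278
3174364/1568949
733887869/362728609
36106648282/17845933773
24427909211095/12073644902991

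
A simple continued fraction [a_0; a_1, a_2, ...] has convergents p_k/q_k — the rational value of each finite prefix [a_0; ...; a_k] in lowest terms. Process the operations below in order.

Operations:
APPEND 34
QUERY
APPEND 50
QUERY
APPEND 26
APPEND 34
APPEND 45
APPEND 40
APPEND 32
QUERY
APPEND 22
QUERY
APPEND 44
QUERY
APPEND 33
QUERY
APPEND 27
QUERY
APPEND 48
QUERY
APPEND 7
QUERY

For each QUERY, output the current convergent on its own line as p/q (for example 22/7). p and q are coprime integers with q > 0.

34/1
1701/50
86949462317/2555834849
1915603221715/56308174202
84373491217777/2480115499737
2786240813408356/81900119665523
75312875453243389/2213783346468858
3617804262569091028/106343500750170707
25399942713436880585/746618288597663807

APPEND 34: p_0 = 34·1 + 0 = 34, q_0 = 34·0 + 1 = 1 → 34/1
APPEND 50: p_1 = 50·34 + 1 = 1701, q_1 = 50·1 + 0 = 50 → 1701/50
APPEND 26: p_2 = 26·1701 + 34 = 44260, q_2 = 26·50 + 1 = 1301 → 44260/1301
APPEND 34: p_3 = 34·44260 + 1701 = 1506541, q_3 = 34·1301 + 50 = 44284 → 1506541/44284
APPEND 45: p_4 = 45·1506541 + 44260 = 67838605, q_4 = 45·44284 + 1301 = 1994081 → 67838605/1994081
APPEND 40: p_5 = 40·67838605 + 1506541 = 2715050741, q_5 = 40·1994081 + 44284 = 79807524 → 2715050741/79807524
APPEND 32: p_6 = 32·2715050741 + 67838605 = 86949462317, q_6 = 32·79807524 + 1994081 = 2555834849 → 86949462317/2555834849
APPEND 22: p_7 = 22·86949462317 + 2715050741 = 1915603221715, q_7 = 22·2555834849 + 79807524 = 56308174202 → 1915603221715/56308174202
APPEND 44: p_8 = 44·1915603221715 + 86949462317 = 84373491217777, q_8 = 44·56308174202 + 2555834849 = 2480115499737 → 84373491217777/2480115499737
APPEND 33: p_9 = 33·84373491217777 + 1915603221715 = 2786240813408356, q_9 = 33·2480115499737 + 56308174202 = 81900119665523 → 2786240813408356/81900119665523
APPEND 27: p_10 = 27·2786240813408356 + 84373491217777 = 75312875453243389, q_10 = 27·81900119665523 + 2480115499737 = 2213783346468858 → 75312875453243389/2213783346468858
APPEND 48: p_11 = 48·75312875453243389 + 2786240813408356 = 3617804262569091028, q_11 = 48·2213783346468858 + 81900119665523 = 106343500750170707 → 3617804262569091028/106343500750170707
APPEND 7: p_12 = 7·3617804262569091028 + 75312875453243389 = 25399942713436880585, q_12 = 7·106343500750170707 + 2213783346468858 = 746618288597663807 → 25399942713436880585/746618288597663807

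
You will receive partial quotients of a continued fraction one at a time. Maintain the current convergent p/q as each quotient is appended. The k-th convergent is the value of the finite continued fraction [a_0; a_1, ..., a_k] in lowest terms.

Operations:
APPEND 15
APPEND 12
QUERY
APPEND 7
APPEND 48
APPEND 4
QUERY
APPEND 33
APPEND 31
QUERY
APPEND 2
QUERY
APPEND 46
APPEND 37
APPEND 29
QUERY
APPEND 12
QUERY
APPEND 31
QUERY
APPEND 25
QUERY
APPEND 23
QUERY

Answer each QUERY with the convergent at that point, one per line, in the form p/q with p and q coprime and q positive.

181/12
248150/16453
256018827/16974724
520288321/34496489
25994376792191/1723495794313
312828045213554/20741325117311
9723663778412365/644704574430954
243404422505522679/16138355685891161
5608025381405433982/371826885349927657

APPEND 15: p_0 = 15·1 + 0 = 15, q_0 = 15·0 + 1 = 1 → 15/1
APPEND 12: p_1 = 12·15 + 1 = 181, q_1 = 12·1 + 0 = 12 → 181/12
APPEND 7: p_2 = 7·181 + 15 = 1282, q_2 = 7·12 + 1 = 85 → 1282/85
APPEND 48: p_3 = 48·1282 + 181 = 61717, q_3 = 48·85 + 12 = 4092 → 61717/4092
APPEND 4: p_4 = 4·61717 + 1282 = 248150, q_4 = 4·4092 + 85 = 16453 → 248150/16453
APPEND 33: p_5 = 33·248150 + 61717 = 8250667, q_5 = 33·16453 + 4092 = 547041 → 8250667/547041
APPEND 31: p_6 = 31·8250667 + 248150 = 256018827, q_6 = 31·547041 + 16453 = 16974724 → 256018827/16974724
APPEND 2: p_7 = 2·256018827 + 8250667 = 520288321, q_7 = 2·16974724 + 547041 = 34496489 → 520288321/34496489
APPEND 46: p_8 = 46·520288321 + 256018827 = 24189281593, q_8 = 46·34496489 + 16974724 = 1603813218 → 24189281593/1603813218
APPEND 37: p_9 = 37·24189281593 + 520288321 = 895523707262, q_9 = 37·1603813218 + 34496489 = 59375585555 → 895523707262/59375585555
APPEND 29: p_10 = 29·895523707262 + 24189281593 = 25994376792191, q_10 = 29·59375585555 + 1603813218 = 1723495794313 → 25994376792191/1723495794313
APPEND 12: p_11 = 12·25994376792191 + 895523707262 = 312828045213554, q_11 = 12·1723495794313 + 59375585555 = 20741325117311 → 312828045213554/20741325117311
APPEND 31: p_12 = 31·312828045213554 + 25994376792191 = 9723663778412365, q_12 = 31·20741325117311 + 1723495794313 = 644704574430954 → 9723663778412365/644704574430954
APPEND 25: p_13 = 25·9723663778412365 + 312828045213554 = 243404422505522679, q_13 = 25·644704574430954 + 20741325117311 = 16138355685891161 → 243404422505522679/16138355685891161
APPEND 23: p_14 = 23·243404422505522679 + 9723663778412365 = 5608025381405433982, q_14 = 23·16138355685891161 + 644704574430954 = 371826885349927657 → 5608025381405433982/371826885349927657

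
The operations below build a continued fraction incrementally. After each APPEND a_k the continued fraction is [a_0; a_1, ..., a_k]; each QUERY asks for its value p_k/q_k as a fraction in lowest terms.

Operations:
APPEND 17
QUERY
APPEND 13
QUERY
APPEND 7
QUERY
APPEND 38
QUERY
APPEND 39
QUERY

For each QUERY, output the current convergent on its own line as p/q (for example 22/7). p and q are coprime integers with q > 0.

17/1
222/13
1571/92
59920/3509
2338451/136943

APPEND 17: p_0 = 17·1 + 0 = 17, q_0 = 17·0 + 1 = 1 → 17/1
APPEND 13: p_1 = 13·17 + 1 = 222, q_1 = 13·1 + 0 = 13 → 222/13
APPEND 7: p_2 = 7·222 + 17 = 1571, q_2 = 7·13 + 1 = 92 → 1571/92
APPEND 38: p_3 = 38·1571 + 222 = 59920, q_3 = 38·92 + 13 = 3509 → 59920/3509
APPEND 39: p_4 = 39·59920 + 1571 = 2338451, q_4 = 39·3509 + 92 = 136943 → 2338451/136943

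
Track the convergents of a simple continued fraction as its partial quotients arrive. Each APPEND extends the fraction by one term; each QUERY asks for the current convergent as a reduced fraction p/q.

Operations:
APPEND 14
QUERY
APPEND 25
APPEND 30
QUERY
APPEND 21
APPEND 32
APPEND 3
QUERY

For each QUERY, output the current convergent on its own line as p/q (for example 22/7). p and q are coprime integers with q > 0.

14/1
10544/751
21543807/1534465

APPEND 14: p_0 = 14·1 + 0 = 14, q_0 = 14·0 + 1 = 1 → 14/1
APPEND 25: p_1 = 25·14 + 1 = 351, q_1 = 25·1 + 0 = 25 → 351/25
APPEND 30: p_2 = 30·351 + 14 = 10544, q_2 = 30·25 + 1 = 751 → 10544/751
APPEND 21: p_3 = 21·10544 + 351 = 221775, q_3 = 21·751 + 25 = 15796 → 221775/15796
APPEND 32: p_4 = 32·221775 + 10544 = 7107344, q_4 = 32·15796 + 751 = 506223 → 7107344/506223
APPEND 3: p_5 = 3·7107344 + 221775 = 21543807, q_5 = 3·506223 + 15796 = 1534465 → 21543807/1534465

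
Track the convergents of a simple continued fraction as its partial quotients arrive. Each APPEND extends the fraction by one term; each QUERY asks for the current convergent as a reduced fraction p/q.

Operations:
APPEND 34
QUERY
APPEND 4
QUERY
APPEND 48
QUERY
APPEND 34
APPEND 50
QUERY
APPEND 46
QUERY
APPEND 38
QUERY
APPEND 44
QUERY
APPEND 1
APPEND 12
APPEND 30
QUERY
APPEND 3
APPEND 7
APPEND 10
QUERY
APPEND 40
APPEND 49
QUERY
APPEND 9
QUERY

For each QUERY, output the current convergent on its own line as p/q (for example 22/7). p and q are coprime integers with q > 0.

34/1
137/4
6610/193
11250460/328493
517746037/15117244
19685599866/574783765
866684140141/25305602904
345980000346757/10101987674629
77970261669762786/2276590038690439
153276595145288564567/4475398212078526617
1382615858856242362772/40369872105074899475

APPEND 34: p_0 = 34·1 + 0 = 34, q_0 = 34·0 + 1 = 1 → 34/1
APPEND 4: p_1 = 4·34 + 1 = 137, q_1 = 4·1 + 0 = 4 → 137/4
APPEND 48: p_2 = 48·137 + 34 = 6610, q_2 = 48·4 + 1 = 193 → 6610/193
APPEND 34: p_3 = 34·6610 + 137 = 224877, q_3 = 34·193 + 4 = 6566 → 224877/6566
APPEND 50: p_4 = 50·224877 + 6610 = 11250460, q_4 = 50·6566 + 193 = 328493 → 11250460/328493
APPEND 46: p_5 = 46·11250460 + 224877 = 517746037, q_5 = 46·328493 + 6566 = 15117244 → 517746037/15117244
APPEND 38: p_6 = 38·517746037 + 11250460 = 19685599866, q_6 = 38·15117244 + 328493 = 574783765 → 19685599866/574783765
APPEND 44: p_7 = 44·19685599866 + 517746037 = 866684140141, q_7 = 44·574783765 + 15117244 = 25305602904 → 866684140141/25305602904
APPEND 1: p_8 = 1·866684140141 + 19685599866 = 886369740007, q_8 = 1·25305602904 + 574783765 = 25880386669 → 886369740007/25880386669
APPEND 12: p_9 = 12·886369740007 + 866684140141 = 11503121020225, q_9 = 12·25880386669 + 25305602904 = 335870242932 → 11503121020225/335870242932
APPEND 30: p_10 = 30·11503121020225 + 886369740007 = 345980000346757, q_10 = 30·335870242932 + 25880386669 = 10101987674629 → 345980000346757/10101987674629
APPEND 3: p_11 = 3·345980000346757 + 11503121020225 = 1049443122060496, q_11 = 3·10101987674629 + 335870242932 = 30641833266819 → 1049443122060496/30641833266819
APPEND 7: p_12 = 7·1049443122060496 + 345980000346757 = 7692081854770229, q_12 = 7·30641833266819 + 10101987674629 = 224594820542362 → 7692081854770229/224594820542362
APPEND 10: p_13 = 10·7692081854770229 + 1049443122060496 = 77970261669762786, q_13 = 10·224594820542362 + 30641833266819 = 2276590038690439 → 77970261669762786/2276590038690439
APPEND 40: p_14 = 40·77970261669762786 + 7692081854770229 = 3126502548645281669, q_14 = 40·2276590038690439 + 224594820542362 = 91288196368159922 → 3126502548645281669/91288196368159922
APPEND 49: p_15 = 49·3126502548645281669 + 77970261669762786 = 153276595145288564567, q_15 = 49·91288196368159922 + 2276590038690439 = 4475398212078526617 → 153276595145288564567/4475398212078526617
APPEND 9: p_16 = 9·153276595145288564567 + 3126502548645281669 = 1382615858856242362772, q_16 = 9·4475398212078526617 + 91288196368159922 = 40369872105074899475 → 1382615858856242362772/40369872105074899475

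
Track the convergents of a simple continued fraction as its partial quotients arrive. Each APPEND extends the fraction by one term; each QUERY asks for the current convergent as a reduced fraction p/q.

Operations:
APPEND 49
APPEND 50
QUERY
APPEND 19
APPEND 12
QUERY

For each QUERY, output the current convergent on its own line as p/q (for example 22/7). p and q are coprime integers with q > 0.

APPEND 49: p_0 = 49·1 + 0 = 49, q_0 = 49·0 + 1 = 1 → 49/1
APPEND 50: p_1 = 50·49 + 1 = 2451, q_1 = 50·1 + 0 = 50 → 2451/50
APPEND 19: p_2 = 19·2451 + 49 = 46618, q_2 = 19·50 + 1 = 951 → 46618/951
APPEND 12: p_3 = 12·46618 + 2451 = 561867, q_3 = 12·951 + 50 = 11462 → 561867/11462

2451/50
561867/11462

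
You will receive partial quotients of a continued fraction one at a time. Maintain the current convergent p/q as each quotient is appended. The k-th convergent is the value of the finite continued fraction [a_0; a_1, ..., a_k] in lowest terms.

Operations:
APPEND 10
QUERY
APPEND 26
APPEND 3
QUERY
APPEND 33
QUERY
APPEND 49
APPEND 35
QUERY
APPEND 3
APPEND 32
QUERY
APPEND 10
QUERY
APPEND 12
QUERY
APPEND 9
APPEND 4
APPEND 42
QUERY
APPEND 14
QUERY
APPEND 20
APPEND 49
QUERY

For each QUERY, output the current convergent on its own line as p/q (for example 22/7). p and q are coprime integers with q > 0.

APPEND 10: p_0 = 10·1 + 0 = 10, q_0 = 10·0 + 1 = 1 → 10/1
APPEND 26: p_1 = 26·10 + 1 = 261, q_1 = 26·1 + 0 = 26 → 261/26
APPEND 3: p_2 = 3·261 + 10 = 793, q_2 = 3·26 + 1 = 79 → 793/79
APPEND 33: p_3 = 33·793 + 261 = 26430, q_3 = 33·79 + 26 = 2633 → 26430/2633
APPEND 49: p_4 = 49·26430 + 793 = 1295863, q_4 = 49·2633 + 79 = 129096 → 1295863/129096
APPEND 35: p_5 = 35·1295863 + 26430 = 45381635, q_5 = 35·129096 + 2633 = 4520993 → 45381635/4520993
APPEND 3: p_6 = 3·45381635 + 1295863 = 137440768, q_6 = 3·4520993 + 129096 = 13692075 → 137440768/13692075
APPEND 32: p_7 = 32·137440768 + 45381635 = 4443486211, q_7 = 32·13692075 + 4520993 = 442667393 → 4443486211/442667393
APPEND 10: p_8 = 10·4443486211 + 137440768 = 44572302878, q_8 = 10·442667393 + 13692075 = 4440366005 → 44572302878/4440366005
APPEND 12: p_9 = 12·44572302878 + 4443486211 = 539311120747, q_9 = 12·4440366005 + 442667393 = 53727059453 → 539311120747/53727059453
APPEND 9: p_10 = 9·539311120747 + 44572302878 = 4898372389601, q_10 = 9·53727059453 + 4440366005 = 487983901082 → 4898372389601/487983901082
APPEND 4: p_11 = 4·4898372389601 + 539311120747 = 20132800679151, q_11 = 4·487983901082 + 53727059453 = 2005662663781 → 20132800679151/2005662663781
APPEND 42: p_12 = 42·20132800679151 + 4898372389601 = 850476000913943, q_12 = 42·2005662663781 + 487983901082 = 84725815779884 → 850476000913943/84725815779884
APPEND 14: p_13 = 14·850476000913943 + 20132800679151 = 11926796813474353, q_13 = 14·84725815779884 + 2005662663781 = 1188167083582157 → 11926796813474353/1188167083582157
APPEND 20: p_14 = 20·11926796813474353 + 850476000913943 = 239386412270401003, q_14 = 20·1188167083582157 + 84725815779884 = 23848067487423024 → 239386412270401003/23848067487423024
APPEND 49: p_15 = 49·239386412270401003 + 11926796813474353 = 11741860998063123500, q_15 = 49·23848067487423024 + 1188167083582157 = 1169743473967310333 → 11741860998063123500/1169743473967310333

10/1
793/79
26430/2633
45381635/4520993
4443486211/442667393
44572302878/4440366005
539311120747/53727059453
850476000913943/84725815779884
11926796813474353/1188167083582157
11741860998063123500/1169743473967310333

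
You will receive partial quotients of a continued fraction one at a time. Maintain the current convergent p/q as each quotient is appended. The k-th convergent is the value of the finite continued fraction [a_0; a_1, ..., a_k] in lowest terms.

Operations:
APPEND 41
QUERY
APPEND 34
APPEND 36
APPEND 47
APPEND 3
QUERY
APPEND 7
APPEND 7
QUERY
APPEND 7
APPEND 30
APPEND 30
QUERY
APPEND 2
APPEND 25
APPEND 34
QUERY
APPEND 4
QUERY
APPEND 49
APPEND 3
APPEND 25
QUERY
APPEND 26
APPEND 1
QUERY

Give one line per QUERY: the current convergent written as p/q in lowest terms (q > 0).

41/1
7141247/174052
373607984/9105863
2414723298899/58853505504
4260381626645918/103837319011777
17166687441236371/418399795234887
64681700220820244647/1576472468580486415
1748959356848329526131/42626991333324931812

APPEND 41: p_0 = 41·1 + 0 = 41, q_0 = 41·0 + 1 = 1 → 41/1
APPEND 34: p_1 = 34·41 + 1 = 1395, q_1 = 34·1 + 0 = 34 → 1395/34
APPEND 36: p_2 = 36·1395 + 41 = 50261, q_2 = 36·34 + 1 = 1225 → 50261/1225
APPEND 47: p_3 = 47·50261 + 1395 = 2363662, q_3 = 47·1225 + 34 = 57609 → 2363662/57609
APPEND 3: p_4 = 3·2363662 + 50261 = 7141247, q_4 = 3·57609 + 1225 = 174052 → 7141247/174052
APPEND 7: p_5 = 7·7141247 + 2363662 = 52352391, q_5 = 7·174052 + 57609 = 1275973 → 52352391/1275973
APPEND 7: p_6 = 7·52352391 + 7141247 = 373607984, q_6 = 7·1275973 + 174052 = 9105863 → 373607984/9105863
APPEND 7: p_7 = 7·373607984 + 52352391 = 2667608279, q_7 = 7·9105863 + 1275973 = 65017014 → 2667608279/65017014
APPEND 30: p_8 = 30·2667608279 + 373607984 = 80401856354, q_8 = 30·65017014 + 9105863 = 1959616283 → 80401856354/1959616283
APPEND 30: p_9 = 30·80401856354 + 2667608279 = 2414723298899, q_9 = 30·1959616283 + 65017014 = 58853505504 → 2414723298899/58853505504
APPEND 2: p_10 = 2·2414723298899 + 80401856354 = 4909848454152, q_10 = 2·58853505504 + 1959616283 = 119666627291 → 4909848454152/119666627291
APPEND 25: p_11 = 25·4909848454152 + 2414723298899 = 125160934652699, q_11 = 25·119666627291 + 58853505504 = 3050519187779 → 125160934652699/3050519187779
APPEND 34: p_12 = 34·125160934652699 + 4909848454152 = 4260381626645918, q_12 = 34·3050519187779 + 119666627291 = 103837319011777 → 4260381626645918/103837319011777
APPEND 4: p_13 = 4·4260381626645918 + 125160934652699 = 17166687441236371, q_13 = 4·103837319011777 + 3050519187779 = 418399795234887 → 17166687441236371/418399795234887
APPEND 49: p_14 = 49·17166687441236371 + 4260381626645918 = 845428066247228097, q_14 = 49·418399795234887 + 103837319011777 = 20605427285521240 → 845428066247228097/20605427285521240
APPEND 3: p_15 = 3·845428066247228097 + 17166687441236371 = 2553450886182920662, q_15 = 3·20605427285521240 + 418399795234887 = 62234681651798607 → 2553450886182920662/62234681651798607
APPEND 25: p_16 = 25·2553450886182920662 + 845428066247228097 = 64681700220820244647, q_16 = 25·62234681651798607 + 20605427285521240 = 1576472468580486415 → 64681700220820244647/1576472468580486415
APPEND 26: p_17 = 26·64681700220820244647 + 2553450886182920662 = 1684277656627509281484, q_17 = 26·1576472468580486415 + 62234681651798607 = 41050518864744445397 → 1684277656627509281484/41050518864744445397
APPEND 1: p_18 = 1·1684277656627509281484 + 64681700220820244647 = 1748959356848329526131, q_18 = 1·41050518864744445397 + 1576472468580486415 = 42626991333324931812 → 1748959356848329526131/42626991333324931812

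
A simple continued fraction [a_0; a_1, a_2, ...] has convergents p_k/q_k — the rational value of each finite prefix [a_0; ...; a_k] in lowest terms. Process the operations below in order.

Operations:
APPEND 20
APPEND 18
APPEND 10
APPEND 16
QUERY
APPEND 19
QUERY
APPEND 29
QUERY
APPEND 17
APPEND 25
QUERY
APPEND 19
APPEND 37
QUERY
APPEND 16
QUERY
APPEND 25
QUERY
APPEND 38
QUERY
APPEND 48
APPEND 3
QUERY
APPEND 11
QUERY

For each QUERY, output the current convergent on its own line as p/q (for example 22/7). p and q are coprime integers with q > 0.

58441/2914
1114009/55547
32364702/1613777
13815213277/688857677
9746308762899/485972925580
156203980572590/7788682594899
3914845823077649/195203037798055
148920345257523252/7425504118920989
21605194599810104487/1077283706356937570
244809232016095343102/12206740170672318797

APPEND 20: p_0 = 20·1 + 0 = 20, q_0 = 20·0 + 1 = 1 → 20/1
APPEND 18: p_1 = 18·20 + 1 = 361, q_1 = 18·1 + 0 = 18 → 361/18
APPEND 10: p_2 = 10·361 + 20 = 3630, q_2 = 10·18 + 1 = 181 → 3630/181
APPEND 16: p_3 = 16·3630 + 361 = 58441, q_3 = 16·181 + 18 = 2914 → 58441/2914
APPEND 19: p_4 = 19·58441 + 3630 = 1114009, q_4 = 19·2914 + 181 = 55547 → 1114009/55547
APPEND 29: p_5 = 29·1114009 + 58441 = 32364702, q_5 = 29·55547 + 2914 = 1613777 → 32364702/1613777
APPEND 17: p_6 = 17·32364702 + 1114009 = 551313943, q_6 = 17·1613777 + 55547 = 27489756 → 551313943/27489756
APPEND 25: p_7 = 25·551313943 + 32364702 = 13815213277, q_7 = 25·27489756 + 1613777 = 688857677 → 13815213277/688857677
APPEND 19: p_8 = 19·13815213277 + 551313943 = 263040366206, q_8 = 19·688857677 + 27489756 = 13115785619 → 263040366206/13115785619
APPEND 37: p_9 = 37·263040366206 + 13815213277 = 9746308762899, q_9 = 37·13115785619 + 688857677 = 485972925580 → 9746308762899/485972925580
APPEND 16: p_10 = 16·9746308762899 + 263040366206 = 156203980572590, q_10 = 16·485972925580 + 13115785619 = 7788682594899 → 156203980572590/7788682594899
APPEND 25: p_11 = 25·156203980572590 + 9746308762899 = 3914845823077649, q_11 = 25·7788682594899 + 485972925580 = 195203037798055 → 3914845823077649/195203037798055
APPEND 38: p_12 = 38·3914845823077649 + 156203980572590 = 148920345257523252, q_12 = 38·195203037798055 + 7788682594899 = 7425504118920989 → 148920345257523252/7425504118920989
APPEND 48: p_13 = 48·148920345257523252 + 3914845823077649 = 7152091418184193745, q_13 = 48·7425504118920989 + 195203037798055 = 356619400746005527 → 7152091418184193745/356619400746005527
APPEND 3: p_14 = 3·7152091418184193745 + 148920345257523252 = 21605194599810104487, q_14 = 3·356619400746005527 + 7425504118920989 = 1077283706356937570 → 21605194599810104487/1077283706356937570
APPEND 11: p_15 = 11·21605194599810104487 + 7152091418184193745 = 244809232016095343102, q_15 = 11·1077283706356937570 + 356619400746005527 = 12206740170672318797 → 244809232016095343102/12206740170672318797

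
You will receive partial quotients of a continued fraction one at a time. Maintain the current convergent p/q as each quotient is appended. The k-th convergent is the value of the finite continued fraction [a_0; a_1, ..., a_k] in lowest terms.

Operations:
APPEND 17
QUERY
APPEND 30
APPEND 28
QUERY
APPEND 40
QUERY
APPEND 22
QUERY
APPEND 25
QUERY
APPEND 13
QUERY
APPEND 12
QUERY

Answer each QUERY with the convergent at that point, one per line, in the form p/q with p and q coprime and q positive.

APPEND 17: p_0 = 17·1 + 0 = 17, q_0 = 17·0 + 1 = 1 → 17/1
APPEND 30: p_1 = 30·17 + 1 = 511, q_1 = 30·1 + 0 = 30 → 511/30
APPEND 28: p_2 = 28·511 + 17 = 14325, q_2 = 28·30 + 1 = 841 → 14325/841
APPEND 40: p_3 = 40·14325 + 511 = 573511, q_3 = 40·841 + 30 = 33670 → 573511/33670
APPEND 22: p_4 = 22·573511 + 14325 = 12631567, q_4 = 22·33670 + 841 = 741581 → 12631567/741581
APPEND 25: p_5 = 25·12631567 + 573511 = 316362686, q_5 = 25·741581 + 33670 = 18573195 → 316362686/18573195
APPEND 13: p_6 = 13·316362686 + 12631567 = 4125346485, q_6 = 13·18573195 + 741581 = 242193116 → 4125346485/242193116
APPEND 12: p_7 = 12·4125346485 + 316362686 = 49820520506, q_7 = 12·242193116 + 18573195 = 2924890587 → 49820520506/2924890587

17/1
14325/841
573511/33670
12631567/741581
316362686/18573195
4125346485/242193116
49820520506/2924890587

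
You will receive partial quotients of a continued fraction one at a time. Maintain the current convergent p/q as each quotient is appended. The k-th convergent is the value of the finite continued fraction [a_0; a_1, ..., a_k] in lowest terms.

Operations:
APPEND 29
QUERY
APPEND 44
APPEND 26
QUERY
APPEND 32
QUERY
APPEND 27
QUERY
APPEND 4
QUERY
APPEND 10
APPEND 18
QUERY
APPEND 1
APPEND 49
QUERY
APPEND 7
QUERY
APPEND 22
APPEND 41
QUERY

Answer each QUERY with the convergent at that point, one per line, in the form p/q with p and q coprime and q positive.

29/1
33231/1145
1064669/36684
28779294/991613
116181845/4003136
21546941237/742416650
1135686351306/39130958177
7972541998123/274700146862
7245768564708615/249658601901643

APPEND 29: p_0 = 29·1 + 0 = 29, q_0 = 29·0 + 1 = 1 → 29/1
APPEND 44: p_1 = 44·29 + 1 = 1277, q_1 = 44·1 + 0 = 44 → 1277/44
APPEND 26: p_2 = 26·1277 + 29 = 33231, q_2 = 26·44 + 1 = 1145 → 33231/1145
APPEND 32: p_3 = 32·33231 + 1277 = 1064669, q_3 = 32·1145 + 44 = 36684 → 1064669/36684
APPEND 27: p_4 = 27·1064669 + 33231 = 28779294, q_4 = 27·36684 + 1145 = 991613 → 28779294/991613
APPEND 4: p_5 = 4·28779294 + 1064669 = 116181845, q_5 = 4·991613 + 36684 = 4003136 → 116181845/4003136
APPEND 10: p_6 = 10·116181845 + 28779294 = 1190597744, q_6 = 10·4003136 + 991613 = 41022973 → 1190597744/41022973
APPEND 18: p_7 = 18·1190597744 + 116181845 = 21546941237, q_7 = 18·41022973 + 4003136 = 742416650 → 21546941237/742416650
APPEND 1: p_8 = 1·21546941237 + 1190597744 = 22737538981, q_8 = 1·742416650 + 41022973 = 783439623 → 22737538981/783439623
APPEND 49: p_9 = 49·22737538981 + 21546941237 = 1135686351306, q_9 = 49·783439623 + 742416650 = 39130958177 → 1135686351306/39130958177
APPEND 7: p_10 = 7·1135686351306 + 22737538981 = 7972541998123, q_10 = 7·39130958177 + 783439623 = 274700146862 → 7972541998123/274700146862
APPEND 22: p_11 = 22·7972541998123 + 1135686351306 = 176531610310012, q_11 = 22·274700146862 + 39130958177 = 6082534189141 → 176531610310012/6082534189141
APPEND 41: p_12 = 41·176531610310012 + 7972541998123 = 7245768564708615, q_12 = 41·6082534189141 + 274700146862 = 249658601901643 → 7245768564708615/249658601901643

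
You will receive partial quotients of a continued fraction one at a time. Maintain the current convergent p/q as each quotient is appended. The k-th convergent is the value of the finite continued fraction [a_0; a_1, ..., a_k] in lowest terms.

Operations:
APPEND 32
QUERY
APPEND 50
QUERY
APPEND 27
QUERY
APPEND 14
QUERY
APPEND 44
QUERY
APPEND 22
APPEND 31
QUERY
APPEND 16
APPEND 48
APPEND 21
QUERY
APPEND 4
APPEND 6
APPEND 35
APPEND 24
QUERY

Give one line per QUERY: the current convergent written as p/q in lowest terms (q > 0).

APPEND 32: p_0 = 32·1 + 0 = 32, q_0 = 32·0 + 1 = 1 → 32/1
APPEND 50: p_1 = 50·32 + 1 = 1601, q_1 = 50·1 + 0 = 50 → 1601/50
APPEND 27: p_2 = 27·1601 + 32 = 43259, q_2 = 27·50 + 1 = 1351 → 43259/1351
APPEND 14: p_3 = 14·43259 + 1601 = 607227, q_3 = 14·1351 + 50 = 18964 → 607227/18964
APPEND 44: p_4 = 44·607227 + 43259 = 26761247, q_4 = 44·18964 + 1351 = 835767 → 26761247/835767
APPEND 22: p_5 = 22·26761247 + 607227 = 589354661, q_5 = 22·835767 + 18964 = 18405838 → 589354661/18405838
APPEND 31: p_6 = 31·589354661 + 26761247 = 18296755738, q_6 = 31·18405838 + 835767 = 571416745 → 18296755738/571416745
APPEND 16: p_7 = 16·18296755738 + 589354661 = 293337446469, q_7 = 16·571416745 + 18405838 = 9161073758 → 293337446469/9161073758
APPEND 48: p_8 = 48·293337446469 + 18296755738 = 14098494186250, q_8 = 48·9161073758 + 571416745 = 440302957129 → 14098494186250/440302957129
APPEND 21: p_9 = 21·14098494186250 + 293337446469 = 296361715357719, q_9 = 21·440302957129 + 9161073758 = 9255523173467 → 296361715357719/9255523173467
APPEND 4: p_10 = 4·296361715357719 + 14098494186250 = 1199545355617126, q_10 = 4·9255523173467 + 440302957129 = 37462395650997 → 1199545355617126/37462395650997
APPEND 6: p_11 = 6·1199545355617126 + 296361715357719 = 7493633849060475, q_11 = 6·37462395650997 + 9255523173467 = 234029897079449 → 7493633849060475/234029897079449
APPEND 35: p_12 = 35·7493633849060475 + 1199545355617126 = 263476730072733751, q_12 = 35·234029897079449 + 37462395650997 = 8228508793431712 → 263476730072733751/8228508793431712
APPEND 24: p_13 = 24·263476730072733751 + 7493633849060475 = 6330935155594670499, q_13 = 24·8228508793431712 + 234029897079449 = 197718240939440537 → 6330935155594670499/197718240939440537

32/1
1601/50
43259/1351
607227/18964
26761247/835767
18296755738/571416745
296361715357719/9255523173467
6330935155594670499/197718240939440537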